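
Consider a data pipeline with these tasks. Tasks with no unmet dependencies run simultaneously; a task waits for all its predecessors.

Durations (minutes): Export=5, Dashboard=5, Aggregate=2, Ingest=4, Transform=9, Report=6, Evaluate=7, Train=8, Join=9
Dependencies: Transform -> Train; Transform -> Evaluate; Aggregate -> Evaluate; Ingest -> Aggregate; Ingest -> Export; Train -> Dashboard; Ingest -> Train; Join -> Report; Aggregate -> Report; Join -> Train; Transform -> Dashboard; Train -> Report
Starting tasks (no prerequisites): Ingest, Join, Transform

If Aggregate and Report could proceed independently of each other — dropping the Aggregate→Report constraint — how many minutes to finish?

23

Before: longest chain Join→Train→Report = 9+8+6 = 23, finish 23.
Dropping Aggregate→Report doesn't change Report's earliest start (17); another predecessor still binds.
New critical path: Join→Train→Report = 9+8+6 = 23 ⇒ 23 minutes.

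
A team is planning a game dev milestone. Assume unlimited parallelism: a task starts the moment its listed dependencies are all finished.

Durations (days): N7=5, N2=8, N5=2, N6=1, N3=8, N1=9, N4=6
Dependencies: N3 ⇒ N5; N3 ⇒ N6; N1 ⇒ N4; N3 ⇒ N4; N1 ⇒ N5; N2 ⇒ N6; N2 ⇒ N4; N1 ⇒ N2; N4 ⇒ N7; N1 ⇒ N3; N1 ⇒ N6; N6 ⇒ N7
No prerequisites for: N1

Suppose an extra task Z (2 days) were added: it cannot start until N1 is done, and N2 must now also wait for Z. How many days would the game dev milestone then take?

Originally the game dev milestone takes 28 days.
With Z inserted, N2 now waits for max(N1, Z).
New critical path: N1→Z→N2→N4→N7 = 9+2+8+6+5 = 30 ⇒ 30 days.

30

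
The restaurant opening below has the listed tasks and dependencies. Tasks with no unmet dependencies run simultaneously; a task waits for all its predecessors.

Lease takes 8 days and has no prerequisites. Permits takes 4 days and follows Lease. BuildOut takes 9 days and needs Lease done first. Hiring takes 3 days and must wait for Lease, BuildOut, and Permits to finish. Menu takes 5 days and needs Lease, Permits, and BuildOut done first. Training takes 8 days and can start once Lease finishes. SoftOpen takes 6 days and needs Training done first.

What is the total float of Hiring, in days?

2

The longest chain is Lease→BuildOut→Menu = 8+9+5 = 22; overall finish 22 days.
Longest path through Hiring: 20 days (earliest finish 20, latest finish 22).
Float = 22 − 20 = 2.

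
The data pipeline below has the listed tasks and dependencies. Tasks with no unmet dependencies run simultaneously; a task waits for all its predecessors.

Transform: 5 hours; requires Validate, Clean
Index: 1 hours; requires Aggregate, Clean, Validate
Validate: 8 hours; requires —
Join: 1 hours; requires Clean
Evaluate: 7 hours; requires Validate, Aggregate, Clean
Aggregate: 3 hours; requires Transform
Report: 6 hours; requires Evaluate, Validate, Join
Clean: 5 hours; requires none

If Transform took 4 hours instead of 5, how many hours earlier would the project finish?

1

Critical path before the change: Validate→Transform→Aggregate→Evaluate→Report = 8+5+3+7+6 = 29 giving 29 hours.
Transform is on the critical path; changing it to 4 makes that path 28 hours.
The critical path is still Validate→Transform→Aggregate→Evaluate→Report; finish is now 28 hours.
Change in finish: 28 − 29 = -1 hours.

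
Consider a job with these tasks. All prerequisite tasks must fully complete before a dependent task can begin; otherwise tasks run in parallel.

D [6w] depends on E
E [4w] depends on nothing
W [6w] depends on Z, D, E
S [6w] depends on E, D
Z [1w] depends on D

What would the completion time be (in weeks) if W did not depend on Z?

Original critical path: E→D→Z→W = 4+6+1+6 = 17 ⇒ 17 weeks.
Without Z→W, W's earliest start moves from 11 to 10.
The longest chain is now E→D→W = 4+6+6 = 16, so the plan takes 16 weeks.

16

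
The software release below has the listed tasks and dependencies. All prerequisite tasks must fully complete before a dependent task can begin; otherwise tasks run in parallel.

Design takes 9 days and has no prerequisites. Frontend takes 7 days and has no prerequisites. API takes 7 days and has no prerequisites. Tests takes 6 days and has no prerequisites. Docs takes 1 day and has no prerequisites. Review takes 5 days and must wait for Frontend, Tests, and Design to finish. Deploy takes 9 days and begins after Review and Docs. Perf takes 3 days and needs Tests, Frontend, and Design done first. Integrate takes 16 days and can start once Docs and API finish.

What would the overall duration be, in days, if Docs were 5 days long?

23

As given, the longest chain is Design→Review→Deploy = 9+5+9 = 23, so the finish is 23 days.
The longest path through Docs is only 17 days, so Docs has float 6.
No other chain overtakes it, so the finish is 23 days.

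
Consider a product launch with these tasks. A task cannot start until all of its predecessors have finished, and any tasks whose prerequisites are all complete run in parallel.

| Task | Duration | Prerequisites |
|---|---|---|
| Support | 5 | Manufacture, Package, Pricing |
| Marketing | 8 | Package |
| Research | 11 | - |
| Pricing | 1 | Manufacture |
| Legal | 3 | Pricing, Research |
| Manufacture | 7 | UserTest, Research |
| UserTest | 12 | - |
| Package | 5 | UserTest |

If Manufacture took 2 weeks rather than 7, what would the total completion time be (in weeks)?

Critical path before the change: UserTest→Manufacture→Pricing→Support = 12+7+1+5 = 25 giving 25 weeks.
Manufacture lies on that path, so at 2 weeks the path becomes 20 weeks.
The binding chain switches to UserTest→Package→Marketing = 12+5+8 = 25; finish 25 weeks.

25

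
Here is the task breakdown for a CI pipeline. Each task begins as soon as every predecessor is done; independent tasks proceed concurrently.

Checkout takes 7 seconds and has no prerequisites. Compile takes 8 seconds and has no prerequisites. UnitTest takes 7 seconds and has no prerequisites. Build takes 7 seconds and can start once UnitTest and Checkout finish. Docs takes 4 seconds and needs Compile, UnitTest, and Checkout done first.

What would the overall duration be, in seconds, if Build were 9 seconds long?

Baseline: Checkout→Build = 7+7 = 14 → 14 seconds.
Build is on the critical path; changing it to 9 makes that path 16 seconds.
The critical path is still Checkout→Build; finish is now 16 seconds.

16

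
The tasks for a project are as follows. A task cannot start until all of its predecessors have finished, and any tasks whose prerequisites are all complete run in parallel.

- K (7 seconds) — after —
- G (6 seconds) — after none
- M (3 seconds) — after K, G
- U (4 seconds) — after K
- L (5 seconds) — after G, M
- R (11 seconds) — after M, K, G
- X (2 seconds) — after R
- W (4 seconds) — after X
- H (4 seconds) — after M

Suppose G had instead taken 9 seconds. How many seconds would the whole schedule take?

Critical path before the change: K→M→R→X→W = 7+3+11+2+4 = 27 giving 27 seconds.
The longest path through G is only 26 seconds, so G has float 1.
New critical path: G→M→R→X→W = 9+3+11+2+4 = 29 ⇒ 29 seconds.

29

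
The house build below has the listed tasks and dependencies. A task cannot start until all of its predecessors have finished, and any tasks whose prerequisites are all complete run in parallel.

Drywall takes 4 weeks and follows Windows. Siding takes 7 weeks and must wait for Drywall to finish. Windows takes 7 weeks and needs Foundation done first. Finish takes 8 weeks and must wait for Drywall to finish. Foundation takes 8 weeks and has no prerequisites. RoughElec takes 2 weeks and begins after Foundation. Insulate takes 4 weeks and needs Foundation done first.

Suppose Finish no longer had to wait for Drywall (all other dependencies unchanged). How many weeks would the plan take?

26

Original critical path: Foundation→Windows→Drywall→Finish = 8+7+4+8 = 27 ⇒ 27 weeks.
Without Drywall→Finish, Finish's earliest start moves from 19 to 0.
After: Foundation→Windows→Drywall→Siding = 8+7+4+7 = 26 → 26 weeks.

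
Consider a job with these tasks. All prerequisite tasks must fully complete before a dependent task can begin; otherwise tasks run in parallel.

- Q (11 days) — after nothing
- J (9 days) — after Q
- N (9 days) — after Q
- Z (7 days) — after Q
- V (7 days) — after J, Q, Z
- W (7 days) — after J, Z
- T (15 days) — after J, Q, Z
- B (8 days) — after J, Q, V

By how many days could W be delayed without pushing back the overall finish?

The longest chain is Q→J→V→B = 11+9+7+8 = 35; overall finish 35 days.
The longest chain containing W totals 27 days.
Slack of W = 28 − 20 = 8 days.

8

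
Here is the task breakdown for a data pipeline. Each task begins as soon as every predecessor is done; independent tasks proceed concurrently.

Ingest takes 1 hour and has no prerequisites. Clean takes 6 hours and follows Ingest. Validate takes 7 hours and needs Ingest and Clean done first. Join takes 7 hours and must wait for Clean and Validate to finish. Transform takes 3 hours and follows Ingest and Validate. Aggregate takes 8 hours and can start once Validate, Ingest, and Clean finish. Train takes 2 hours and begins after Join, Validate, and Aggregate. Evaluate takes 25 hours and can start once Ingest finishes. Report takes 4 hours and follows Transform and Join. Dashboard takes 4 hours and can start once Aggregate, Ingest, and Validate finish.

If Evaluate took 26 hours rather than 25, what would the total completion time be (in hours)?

Critical path before the change: Ingest→Evaluate = 1+25 = 26 giving 26 hours.
Since Evaluate is critical, the +1 change carries straight to that chain (now 27 hours).
No other chain overtakes it, so the finish is 27 hours.

27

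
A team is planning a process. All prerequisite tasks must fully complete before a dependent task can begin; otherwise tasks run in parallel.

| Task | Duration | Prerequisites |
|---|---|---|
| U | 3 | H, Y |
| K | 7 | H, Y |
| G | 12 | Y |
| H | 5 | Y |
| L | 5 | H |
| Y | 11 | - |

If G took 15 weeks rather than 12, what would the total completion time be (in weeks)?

26

Critical path before the change: Y→G = 11+12 = 23 giving 23 weeks.
G is on the critical path; changing it to 15 makes that path 26 weeks.
No other chain overtakes it, so the finish is 26 weeks.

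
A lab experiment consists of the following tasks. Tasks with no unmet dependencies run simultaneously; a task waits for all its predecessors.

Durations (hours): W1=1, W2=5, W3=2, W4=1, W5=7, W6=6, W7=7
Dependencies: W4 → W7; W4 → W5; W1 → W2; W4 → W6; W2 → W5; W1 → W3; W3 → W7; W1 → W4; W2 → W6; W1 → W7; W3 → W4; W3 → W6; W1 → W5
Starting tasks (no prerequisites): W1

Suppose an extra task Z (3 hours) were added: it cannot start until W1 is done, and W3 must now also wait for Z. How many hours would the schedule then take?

Originally the schedule takes 13 hours.
With Z inserted, W3 now waits for max(W1, Z).
New critical path: W1→Z→W3→W4→W5 = 1+3+2+1+7 = 14 ⇒ 14 hours.

14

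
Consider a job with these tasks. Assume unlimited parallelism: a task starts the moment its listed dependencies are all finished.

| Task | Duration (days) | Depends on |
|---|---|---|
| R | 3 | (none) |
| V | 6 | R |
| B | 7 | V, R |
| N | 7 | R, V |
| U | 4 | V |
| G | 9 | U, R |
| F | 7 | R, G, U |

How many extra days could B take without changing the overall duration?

Critical path: R→V→U→G→F = 3+6+4+9+7 = 29, so the finish is 29 days.
The longest chain containing B totals 16 days.
Float = 29 − 16 = 13.

13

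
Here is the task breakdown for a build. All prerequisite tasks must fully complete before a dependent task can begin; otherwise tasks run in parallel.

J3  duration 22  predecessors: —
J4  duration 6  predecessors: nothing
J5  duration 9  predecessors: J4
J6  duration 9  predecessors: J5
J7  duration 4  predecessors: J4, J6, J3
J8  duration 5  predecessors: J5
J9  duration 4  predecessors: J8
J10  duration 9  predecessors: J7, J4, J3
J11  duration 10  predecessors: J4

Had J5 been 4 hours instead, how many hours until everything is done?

Critical path before the change: J4→J5→J6→J7→J10 = 6+9+9+4+9 = 37 giving 37 hours.
Since J5 is critical, the -5 change carries straight to that chain (now 32 hours).
The binding chain switches to J3→J7→J10 = 22+4+9 = 35; finish 35 hours.

35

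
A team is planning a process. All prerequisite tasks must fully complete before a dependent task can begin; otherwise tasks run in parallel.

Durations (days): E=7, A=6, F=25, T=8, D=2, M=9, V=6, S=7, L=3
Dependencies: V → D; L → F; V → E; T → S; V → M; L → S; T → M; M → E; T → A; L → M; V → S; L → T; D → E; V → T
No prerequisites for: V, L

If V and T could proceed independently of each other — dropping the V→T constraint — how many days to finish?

28

With the dependency in place, V→T→M→E = 6+8+9+7 = 30 sets the finish at 30 days.
Without V→T, T's earliest start moves from 6 to 3.
After: L→F = 3+25 = 28 → 28 days.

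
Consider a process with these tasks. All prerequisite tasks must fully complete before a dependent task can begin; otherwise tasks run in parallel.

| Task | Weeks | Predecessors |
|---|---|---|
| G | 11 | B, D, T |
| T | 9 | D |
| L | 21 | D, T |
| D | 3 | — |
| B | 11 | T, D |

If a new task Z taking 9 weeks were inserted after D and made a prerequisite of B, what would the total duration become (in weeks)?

Originally the job takes 34 weeks.
With Z inserted, B now waits for max(T, D, Z).
New critical path: D→Z→B→G = 3+9+11+11 = 34 ⇒ 34 weeks.

34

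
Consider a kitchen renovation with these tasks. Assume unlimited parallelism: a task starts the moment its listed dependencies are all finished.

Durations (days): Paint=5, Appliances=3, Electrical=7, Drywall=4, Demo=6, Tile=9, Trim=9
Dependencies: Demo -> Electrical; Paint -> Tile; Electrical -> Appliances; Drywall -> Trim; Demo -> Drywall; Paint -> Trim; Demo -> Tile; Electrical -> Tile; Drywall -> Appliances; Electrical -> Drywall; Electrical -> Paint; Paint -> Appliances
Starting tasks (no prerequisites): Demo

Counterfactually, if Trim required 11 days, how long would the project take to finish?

29

The binding path is Demo→Electrical→Paint→Trim = 6+7+5+9 = 27; finish at 27 days.
Trim lies on that path, so at 11 days the path becomes 29 days.
That remains the longest chain; total 29 days.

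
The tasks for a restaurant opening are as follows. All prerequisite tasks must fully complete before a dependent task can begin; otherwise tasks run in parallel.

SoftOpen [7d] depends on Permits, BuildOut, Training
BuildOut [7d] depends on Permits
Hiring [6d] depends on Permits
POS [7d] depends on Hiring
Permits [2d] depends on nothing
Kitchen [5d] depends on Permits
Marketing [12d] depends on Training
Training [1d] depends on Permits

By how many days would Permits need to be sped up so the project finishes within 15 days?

1

Current finish: 16 days; target: 15.
Permits is on every critical path, so each day cut from Permits cuts the finish by one (this holds down to a finish of 15).
Need 16 − 15 = 1 day off Permits → Permits becomes 1 day, finish becomes 15.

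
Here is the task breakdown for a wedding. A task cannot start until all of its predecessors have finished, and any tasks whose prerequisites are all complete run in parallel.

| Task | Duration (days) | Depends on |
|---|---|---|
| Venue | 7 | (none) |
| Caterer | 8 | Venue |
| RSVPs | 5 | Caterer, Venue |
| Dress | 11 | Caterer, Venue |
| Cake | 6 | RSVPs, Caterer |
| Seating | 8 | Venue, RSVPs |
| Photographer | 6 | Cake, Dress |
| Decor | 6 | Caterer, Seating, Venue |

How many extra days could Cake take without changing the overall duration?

2

Critical path: Venue→Caterer→RSVPs→Seating→Decor = 7+8+5+8+6 = 34, so the finish is 34 days.
Longest path through Cake: 32 days (earliest finish 26, latest finish 28).
So Cake can slip 28 − 26 = 2 days.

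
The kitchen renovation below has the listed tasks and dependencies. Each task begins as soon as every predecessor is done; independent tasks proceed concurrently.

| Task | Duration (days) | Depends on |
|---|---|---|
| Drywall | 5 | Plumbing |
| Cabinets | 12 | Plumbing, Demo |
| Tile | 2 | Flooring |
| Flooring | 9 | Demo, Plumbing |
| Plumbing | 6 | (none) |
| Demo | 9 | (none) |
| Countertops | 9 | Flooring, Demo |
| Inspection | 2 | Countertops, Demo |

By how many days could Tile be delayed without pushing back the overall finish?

9

The longest chain is Demo→Flooring→Countertops→Inspection = 9+9+9+2 = 29; overall finish 29 days.
The longest chain containing Tile totals 20 days.
Slack of Tile = 27 − 18 = 9 days.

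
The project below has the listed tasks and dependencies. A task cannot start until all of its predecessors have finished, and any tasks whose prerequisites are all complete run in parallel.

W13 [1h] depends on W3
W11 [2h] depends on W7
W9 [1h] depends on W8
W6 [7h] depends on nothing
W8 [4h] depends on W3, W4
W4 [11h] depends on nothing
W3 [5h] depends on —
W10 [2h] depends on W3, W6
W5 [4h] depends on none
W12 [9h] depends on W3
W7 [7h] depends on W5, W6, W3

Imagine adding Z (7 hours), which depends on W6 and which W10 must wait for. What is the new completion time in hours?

16

Originally the plan takes 16 hours.
With Z inserted, W10 now waits for max(W3, W6, Z).
New critical path: W4→W8→W9 = 11+4+1 = 16 ⇒ 16 hours.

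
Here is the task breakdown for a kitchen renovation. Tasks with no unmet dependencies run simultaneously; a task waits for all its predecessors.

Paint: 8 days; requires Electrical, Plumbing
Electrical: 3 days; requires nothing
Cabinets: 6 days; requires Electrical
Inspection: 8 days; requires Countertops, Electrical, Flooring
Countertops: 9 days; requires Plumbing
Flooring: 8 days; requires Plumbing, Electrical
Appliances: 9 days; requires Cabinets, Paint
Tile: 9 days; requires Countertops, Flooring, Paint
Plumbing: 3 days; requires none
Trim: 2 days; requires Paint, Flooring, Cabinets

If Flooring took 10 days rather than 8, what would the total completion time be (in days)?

22

Baseline: Plumbing→Countertops→Tile = 3+9+9 = 21 → 21 days.
The longest path through Flooring is only 20 days, so Flooring has float 1.
The binding chain switches to Plumbing→Flooring→Tile = 3+10+9 = 22; finish 22 days.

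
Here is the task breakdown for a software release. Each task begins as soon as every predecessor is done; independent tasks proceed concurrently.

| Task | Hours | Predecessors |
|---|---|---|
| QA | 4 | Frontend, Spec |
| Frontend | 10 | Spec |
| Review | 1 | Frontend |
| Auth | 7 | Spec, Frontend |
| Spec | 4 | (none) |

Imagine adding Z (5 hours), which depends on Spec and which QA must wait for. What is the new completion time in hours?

21

Originally the plan takes 21 hours.
With Z inserted, QA now waits for max(Frontend, Spec, Z).
New critical path: Spec→Frontend→Auth = 4+10+7 = 21 ⇒ 21 hours.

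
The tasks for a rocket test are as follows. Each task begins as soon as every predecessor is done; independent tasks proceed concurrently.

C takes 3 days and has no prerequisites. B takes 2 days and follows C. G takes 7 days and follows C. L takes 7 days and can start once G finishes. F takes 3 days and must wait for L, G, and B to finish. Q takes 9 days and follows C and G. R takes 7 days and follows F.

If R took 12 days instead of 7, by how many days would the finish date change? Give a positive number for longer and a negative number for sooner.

Baseline: C→G→L→F→R = 3+7+7+3+7 = 27 → 27 days.
Since R is critical, the +5 change carries straight to that chain (now 32 days).
That remains the longest chain; total 32 days.
Change in finish: 32 − 27 = +5 days.

5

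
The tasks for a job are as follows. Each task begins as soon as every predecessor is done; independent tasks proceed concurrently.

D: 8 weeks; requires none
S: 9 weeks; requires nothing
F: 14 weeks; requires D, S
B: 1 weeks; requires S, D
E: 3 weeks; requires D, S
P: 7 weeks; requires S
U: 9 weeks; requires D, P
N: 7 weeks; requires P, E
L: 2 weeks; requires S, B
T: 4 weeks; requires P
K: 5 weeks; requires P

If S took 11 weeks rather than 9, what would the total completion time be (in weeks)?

27

The binding path is S→P→U = 9+7+9 = 25; finish at 25 weeks.
Since S is critical, the +2 change carries straight to that chain (now 27 weeks).
The critical path is still S→P→U; finish is now 27 weeks.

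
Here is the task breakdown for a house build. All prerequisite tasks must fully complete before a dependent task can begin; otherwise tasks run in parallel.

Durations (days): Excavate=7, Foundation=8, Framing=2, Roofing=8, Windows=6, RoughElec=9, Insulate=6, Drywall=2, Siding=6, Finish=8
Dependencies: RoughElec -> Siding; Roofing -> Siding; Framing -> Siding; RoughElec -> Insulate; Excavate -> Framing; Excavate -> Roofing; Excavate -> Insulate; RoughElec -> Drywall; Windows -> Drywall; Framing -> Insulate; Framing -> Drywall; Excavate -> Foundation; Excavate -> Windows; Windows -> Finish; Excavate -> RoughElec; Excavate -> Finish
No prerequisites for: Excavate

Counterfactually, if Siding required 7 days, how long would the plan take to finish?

23

Baseline: Excavate→RoughElec→Siding = 7+9+6 = 22 → 22 days.
Since Siding is critical, the +1 change carries straight to that chain (now 23 days).
No other chain overtakes it, so the finish is 23 days.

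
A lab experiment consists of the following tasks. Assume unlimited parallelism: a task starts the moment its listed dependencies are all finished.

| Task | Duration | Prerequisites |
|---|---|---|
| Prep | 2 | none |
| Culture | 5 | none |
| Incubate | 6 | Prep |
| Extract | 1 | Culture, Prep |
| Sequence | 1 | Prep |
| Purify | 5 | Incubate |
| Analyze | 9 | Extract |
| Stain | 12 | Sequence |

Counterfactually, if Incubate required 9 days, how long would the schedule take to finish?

16

The binding path is Prep→Sequence→Stain = 2+1+12 = 15; finish at 15 days.
The longest path through Incubate is only 13 days, so Incubate has float 2.
New critical path: Prep→Incubate→Purify = 2+9+5 = 16 ⇒ 16 days.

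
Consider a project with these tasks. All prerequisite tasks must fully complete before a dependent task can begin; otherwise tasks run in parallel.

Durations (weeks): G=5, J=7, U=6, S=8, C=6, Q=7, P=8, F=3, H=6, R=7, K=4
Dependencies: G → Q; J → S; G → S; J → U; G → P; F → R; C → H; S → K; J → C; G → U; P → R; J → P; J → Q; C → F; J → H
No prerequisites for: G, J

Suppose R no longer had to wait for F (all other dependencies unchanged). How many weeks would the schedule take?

22

Before: longest chain J→C→F→R = 7+6+3+7 = 23, finish 23.
Without F→R, R's earliest start moves from 16 to 15.
After: J→P→R = 7+8+7 = 22 → 22 weeks.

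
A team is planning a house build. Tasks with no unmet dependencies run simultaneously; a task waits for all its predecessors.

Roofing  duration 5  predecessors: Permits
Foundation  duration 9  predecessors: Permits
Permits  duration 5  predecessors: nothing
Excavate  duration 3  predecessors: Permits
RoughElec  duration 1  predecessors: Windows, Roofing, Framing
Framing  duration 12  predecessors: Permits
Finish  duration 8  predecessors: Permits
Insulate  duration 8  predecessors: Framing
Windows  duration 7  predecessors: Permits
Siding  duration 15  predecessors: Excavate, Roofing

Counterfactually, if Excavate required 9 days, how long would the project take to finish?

29

Actual critical path: Permits→Framing→Insulate = 5+12+8 = 25 ⇒ 25 days.
Excavate has 2 days of float (longest path through it is 23).
Now Permits→Excavate→Siding = 5+9+15 = 29 is longest, so the finish becomes 29 days.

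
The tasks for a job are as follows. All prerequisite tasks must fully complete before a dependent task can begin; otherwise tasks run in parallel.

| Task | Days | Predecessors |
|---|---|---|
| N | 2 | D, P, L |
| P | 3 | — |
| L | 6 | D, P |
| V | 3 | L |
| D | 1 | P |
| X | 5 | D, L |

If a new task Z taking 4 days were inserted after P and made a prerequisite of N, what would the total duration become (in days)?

Originally the job takes 15 days.
With Z inserted, N now waits for max(D, P, L, Z).
New critical path: P→D→L→X = 3+1+6+5 = 15 ⇒ 15 days.

15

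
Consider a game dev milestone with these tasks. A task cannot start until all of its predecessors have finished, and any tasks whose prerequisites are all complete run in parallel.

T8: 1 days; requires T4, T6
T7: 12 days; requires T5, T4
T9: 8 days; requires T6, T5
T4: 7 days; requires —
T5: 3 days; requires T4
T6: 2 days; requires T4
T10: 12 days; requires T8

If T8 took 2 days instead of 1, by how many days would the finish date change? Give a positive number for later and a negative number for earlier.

1

As given, the longest chain is T4→T6→T8→T10 = 7+2+1+12 = 22, so the finish is 22 days.
Since T8 is critical, the +1 change carries straight to that chain (now 23 days).
That remains the longest chain; total 23 days.
Change in finish: 23 − 22 = +1 days.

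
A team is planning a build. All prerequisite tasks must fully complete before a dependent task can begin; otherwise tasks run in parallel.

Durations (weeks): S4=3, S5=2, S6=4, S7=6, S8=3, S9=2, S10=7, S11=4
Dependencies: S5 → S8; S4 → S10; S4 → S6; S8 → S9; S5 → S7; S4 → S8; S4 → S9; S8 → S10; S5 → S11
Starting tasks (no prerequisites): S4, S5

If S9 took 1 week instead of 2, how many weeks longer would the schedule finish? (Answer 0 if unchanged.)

As given, the longest chain is S4→S8→S10 = 3+3+7 = 13, so the finish is 13 weeks.
S9 has 5 weeks of float (longest path through it is 8).
The critical path is still S4→S8→S10; finish is now 13 weeks.
Change in finish: 13 − 13 = +0 weeks.

0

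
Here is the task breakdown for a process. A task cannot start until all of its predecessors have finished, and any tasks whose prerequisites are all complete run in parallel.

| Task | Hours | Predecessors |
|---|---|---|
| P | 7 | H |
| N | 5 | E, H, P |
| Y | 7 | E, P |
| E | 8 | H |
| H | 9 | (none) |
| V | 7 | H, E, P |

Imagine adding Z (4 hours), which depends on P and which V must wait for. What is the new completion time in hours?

Originally the schedule takes 24 hours.
With Z inserted, V now waits for max(H, E, P, Z).
New critical path: H→P→Z→V = 9+7+4+7 = 27 ⇒ 27 hours.

27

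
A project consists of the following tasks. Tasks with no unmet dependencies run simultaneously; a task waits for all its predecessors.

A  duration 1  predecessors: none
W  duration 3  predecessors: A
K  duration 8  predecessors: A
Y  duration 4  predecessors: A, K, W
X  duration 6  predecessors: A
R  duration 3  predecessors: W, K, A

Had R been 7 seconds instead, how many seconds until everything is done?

Baseline: A→K→Y = 1+8+4 = 13 → 13 seconds.
The longest path through R is only 12 seconds, so R has float 1.
The binding chain switches to A→K→R = 1+8+7 = 16; finish 16 seconds.

16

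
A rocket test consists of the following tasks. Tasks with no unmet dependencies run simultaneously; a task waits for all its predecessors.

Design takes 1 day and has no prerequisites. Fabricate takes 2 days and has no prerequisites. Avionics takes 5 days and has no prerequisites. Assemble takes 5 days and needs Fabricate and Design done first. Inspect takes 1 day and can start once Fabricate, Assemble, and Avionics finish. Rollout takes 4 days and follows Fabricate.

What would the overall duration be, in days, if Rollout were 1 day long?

Baseline: Fabricate→Assemble→Inspect = 2+5+1 = 8 → 8 days.
Rollout is off the critical path — its longest chain is 6 days, giving 2 of slack.
No other chain overtakes it, so the finish is 8 days.

8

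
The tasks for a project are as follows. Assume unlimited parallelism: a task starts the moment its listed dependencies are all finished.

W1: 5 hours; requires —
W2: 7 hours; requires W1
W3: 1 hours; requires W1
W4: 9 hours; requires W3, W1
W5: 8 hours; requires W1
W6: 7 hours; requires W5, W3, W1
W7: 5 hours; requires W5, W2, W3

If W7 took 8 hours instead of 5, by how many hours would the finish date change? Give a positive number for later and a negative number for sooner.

The binding path is W1→W5→W6 = 5+8+7 = 20; finish at 20 hours.
The longest path through W7 is only 18 hours, so W7 has float 2.
Now W1→W5→W7 = 5+8+8 = 21 is longest, so the finish becomes 21 hours.
Change in finish: 21 − 20 = +1 hours.

1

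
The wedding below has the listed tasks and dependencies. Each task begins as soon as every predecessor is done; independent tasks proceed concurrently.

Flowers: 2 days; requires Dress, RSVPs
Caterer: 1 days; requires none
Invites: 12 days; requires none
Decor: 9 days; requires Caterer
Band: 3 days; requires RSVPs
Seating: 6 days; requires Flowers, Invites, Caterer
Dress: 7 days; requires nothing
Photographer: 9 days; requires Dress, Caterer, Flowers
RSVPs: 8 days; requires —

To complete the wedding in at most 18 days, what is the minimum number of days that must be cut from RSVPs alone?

1

Current finish: 19 days; target: 18.
RSVPs is on every critical path, so each day cut from RSVPs cuts the finish by one (this holds down to a finish of 18).
Need 19 − 18 = 1 day off RSVPs → RSVPs becomes 7 days, finish becomes 18.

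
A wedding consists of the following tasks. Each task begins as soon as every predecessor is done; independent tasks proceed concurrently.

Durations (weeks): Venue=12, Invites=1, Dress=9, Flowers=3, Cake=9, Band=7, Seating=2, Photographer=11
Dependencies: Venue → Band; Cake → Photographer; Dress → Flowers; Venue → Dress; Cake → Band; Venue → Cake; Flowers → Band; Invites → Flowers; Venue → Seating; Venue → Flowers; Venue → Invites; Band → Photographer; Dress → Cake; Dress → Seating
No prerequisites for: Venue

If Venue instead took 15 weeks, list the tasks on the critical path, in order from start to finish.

As given, the longest chain is Venue→Dress→Cake→Band→Photographer = 12+9+9+7+11 = 48, so the finish is 48 weeks.
Venue lies on that path, so at 15 weeks the path becomes 51 weeks.
That remains the longest chain; total 51 weeks.

Venue, Dress, Cake, Band, Photographer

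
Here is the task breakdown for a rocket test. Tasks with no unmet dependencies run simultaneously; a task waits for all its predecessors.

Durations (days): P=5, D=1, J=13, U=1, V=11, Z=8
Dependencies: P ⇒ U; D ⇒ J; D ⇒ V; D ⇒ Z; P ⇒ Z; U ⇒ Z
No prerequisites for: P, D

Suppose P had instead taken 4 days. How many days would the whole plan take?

14

Critical path before the change: P→U→Z = 5+1+8 = 14 giving 14 days.
P is on the critical path; changing it to 4 makes that path 13 days.
New critical path: D→J = 1+13 = 14 ⇒ 14 days.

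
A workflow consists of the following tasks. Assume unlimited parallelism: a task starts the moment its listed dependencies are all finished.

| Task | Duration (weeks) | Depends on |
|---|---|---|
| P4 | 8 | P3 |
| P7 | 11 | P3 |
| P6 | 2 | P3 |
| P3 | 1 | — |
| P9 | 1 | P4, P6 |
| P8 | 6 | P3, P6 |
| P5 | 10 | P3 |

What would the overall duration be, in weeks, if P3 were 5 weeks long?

As given, the longest chain is P3→P7 = 1+11 = 12, so the finish is 12 weeks.
P3 lies on that path, so at 5 weeks the path becomes 16 weeks.
No other chain overtakes it, so the finish is 16 weeks.

16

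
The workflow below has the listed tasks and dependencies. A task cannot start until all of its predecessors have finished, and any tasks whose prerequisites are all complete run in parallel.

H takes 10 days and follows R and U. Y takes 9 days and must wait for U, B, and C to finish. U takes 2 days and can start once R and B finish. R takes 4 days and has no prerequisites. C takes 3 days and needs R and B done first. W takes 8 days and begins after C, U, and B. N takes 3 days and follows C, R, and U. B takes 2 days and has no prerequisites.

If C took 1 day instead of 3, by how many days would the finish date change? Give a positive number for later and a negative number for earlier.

Actual critical path: R→C→Y = 4+3+9 = 16 ⇒ 16 days.
C is on the critical path; changing it to 1 makes that path 14 days.
Now R→U→H = 4+2+10 = 16 is longest, so the finish becomes 16 days.
Change in finish: 16 − 16 = +0 days.

0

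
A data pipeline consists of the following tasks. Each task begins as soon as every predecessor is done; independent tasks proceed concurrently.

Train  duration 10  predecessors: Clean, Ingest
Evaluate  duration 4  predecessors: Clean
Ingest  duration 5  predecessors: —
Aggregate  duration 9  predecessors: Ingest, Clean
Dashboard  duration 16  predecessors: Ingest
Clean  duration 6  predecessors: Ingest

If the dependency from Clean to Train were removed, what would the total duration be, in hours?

21

Before: longest chain Ingest→Clean→Train = 5+6+10 = 21, finish 21.
Without Clean→Train, Train's earliest start moves from 11 to 5.
New critical path: Ingest→Dashboard = 5+16 = 21 ⇒ 21 hours.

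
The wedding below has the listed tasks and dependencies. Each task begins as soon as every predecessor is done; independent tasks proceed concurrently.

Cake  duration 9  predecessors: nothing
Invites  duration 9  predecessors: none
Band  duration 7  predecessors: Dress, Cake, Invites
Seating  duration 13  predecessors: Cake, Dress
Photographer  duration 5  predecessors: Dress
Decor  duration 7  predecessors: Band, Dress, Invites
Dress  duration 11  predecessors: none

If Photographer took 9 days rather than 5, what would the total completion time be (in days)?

25

The binding path is Dress→Band→Decor = 11+7+7 = 25; finish at 25 days.
The longest path through Photographer is only 16 days, so Photographer has float 9.
That remains the longest chain; total 25 days.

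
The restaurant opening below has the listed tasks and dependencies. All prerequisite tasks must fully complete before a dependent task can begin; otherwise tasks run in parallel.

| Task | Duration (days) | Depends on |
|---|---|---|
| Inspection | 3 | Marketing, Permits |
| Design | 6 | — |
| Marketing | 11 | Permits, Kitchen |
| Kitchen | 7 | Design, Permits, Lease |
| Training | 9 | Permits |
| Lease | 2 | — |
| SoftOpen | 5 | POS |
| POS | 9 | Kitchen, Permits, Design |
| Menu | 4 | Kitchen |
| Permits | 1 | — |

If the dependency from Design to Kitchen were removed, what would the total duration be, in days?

Before: longest chain Design→Kitchen→POS→SoftOpen = 6+7+9+5 = 27, finish 27.
Without Design→Kitchen, Kitchen's earliest start moves from 6 to 2.
The longest chain is now Lease→Kitchen→POS→SoftOpen = 2+7+9+5 = 23, so the job takes 23 days.

23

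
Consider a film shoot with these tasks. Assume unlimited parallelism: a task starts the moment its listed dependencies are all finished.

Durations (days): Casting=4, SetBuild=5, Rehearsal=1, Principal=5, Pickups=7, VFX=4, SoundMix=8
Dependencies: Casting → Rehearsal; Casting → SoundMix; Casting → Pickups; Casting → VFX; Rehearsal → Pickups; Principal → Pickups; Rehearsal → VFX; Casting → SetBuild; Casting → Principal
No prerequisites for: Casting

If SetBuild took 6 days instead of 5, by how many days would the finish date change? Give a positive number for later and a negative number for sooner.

0

As given, the longest chain is Casting→Principal→Pickups = 4+5+7 = 16, so the finish is 16 days.
The longest path through SetBuild is only 9 days, so SetBuild has float 7.
The critical path is still Casting→Principal→Pickups; finish is now 16 days.
Change in finish: 16 − 16 = +0 days.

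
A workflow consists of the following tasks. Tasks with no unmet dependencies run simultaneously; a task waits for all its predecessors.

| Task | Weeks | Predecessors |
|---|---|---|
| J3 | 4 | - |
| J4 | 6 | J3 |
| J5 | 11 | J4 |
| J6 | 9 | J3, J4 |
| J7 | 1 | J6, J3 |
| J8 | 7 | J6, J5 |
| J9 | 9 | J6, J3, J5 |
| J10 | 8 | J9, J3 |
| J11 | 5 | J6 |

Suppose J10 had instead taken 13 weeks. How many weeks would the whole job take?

Critical path before the change: J3→J4→J5→J9→J10 = 4+6+11+9+8 = 38 giving 38 weeks.
J10 is on the critical path; changing it to 13 makes that path 43 weeks.
That remains the longest chain; total 43 weeks.

43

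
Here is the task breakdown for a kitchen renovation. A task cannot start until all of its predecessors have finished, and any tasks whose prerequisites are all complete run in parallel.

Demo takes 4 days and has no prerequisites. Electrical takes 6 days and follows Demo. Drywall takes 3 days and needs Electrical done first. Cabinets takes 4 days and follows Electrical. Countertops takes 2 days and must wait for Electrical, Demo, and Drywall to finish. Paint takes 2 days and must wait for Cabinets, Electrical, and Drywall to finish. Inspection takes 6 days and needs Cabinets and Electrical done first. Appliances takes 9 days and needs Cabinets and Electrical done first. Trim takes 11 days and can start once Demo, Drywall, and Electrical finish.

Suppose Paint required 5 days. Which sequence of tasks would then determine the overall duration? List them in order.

As given, the longest chain is Demo→Electrical→Drywall→Trim = 4+6+3+11 = 24, so the finish is 24 days.
Paint is off the critical path — its longest chain is 16 days, giving 8 of slack.
The critical path is still Demo→Electrical→Drywall→Trim; finish is now 24 days.

Demo, Electrical, Drywall, Trim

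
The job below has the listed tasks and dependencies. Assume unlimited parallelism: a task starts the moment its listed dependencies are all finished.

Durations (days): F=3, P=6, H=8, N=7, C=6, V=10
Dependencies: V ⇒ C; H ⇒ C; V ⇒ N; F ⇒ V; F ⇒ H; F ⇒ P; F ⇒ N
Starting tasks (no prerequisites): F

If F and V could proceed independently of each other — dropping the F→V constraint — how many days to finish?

17

Original critical path: F→V→N = 3+10+7 = 20 ⇒ 20 days.
Without F→V, V's earliest start moves from 3 to 0.
New critical path: F→H→C = 3+8+6 = 17 ⇒ 17 days.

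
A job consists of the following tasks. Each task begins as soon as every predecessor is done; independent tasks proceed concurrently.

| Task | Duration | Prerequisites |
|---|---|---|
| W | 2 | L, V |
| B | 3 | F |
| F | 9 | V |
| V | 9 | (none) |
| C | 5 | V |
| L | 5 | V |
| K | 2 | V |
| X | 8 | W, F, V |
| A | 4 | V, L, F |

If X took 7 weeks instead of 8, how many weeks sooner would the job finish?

As given, the longest chain is V→F→X = 9+9+8 = 26, so the finish is 26 weeks.
X is on the critical path; changing it to 7 makes that path 25 weeks.
The critical path is still V→F→X; finish is now 25 weeks.
Change in finish: 25 − 26 = -1 weeks.

1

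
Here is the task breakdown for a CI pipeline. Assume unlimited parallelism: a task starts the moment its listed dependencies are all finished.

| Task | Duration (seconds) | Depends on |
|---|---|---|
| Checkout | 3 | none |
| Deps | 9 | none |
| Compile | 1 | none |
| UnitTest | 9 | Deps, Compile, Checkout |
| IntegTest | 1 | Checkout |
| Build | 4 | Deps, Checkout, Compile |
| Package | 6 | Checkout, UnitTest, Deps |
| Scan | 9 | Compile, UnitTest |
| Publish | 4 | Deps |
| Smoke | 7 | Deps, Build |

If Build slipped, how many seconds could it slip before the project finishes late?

Critical path: Deps→UnitTest→Scan = 9+9+9 = 27, so the finish is 27 seconds.
Longest path through Build: 20 seconds (earliest finish 13, latest finish 20).
So Build can slip 20 − 13 = 7 seconds.

7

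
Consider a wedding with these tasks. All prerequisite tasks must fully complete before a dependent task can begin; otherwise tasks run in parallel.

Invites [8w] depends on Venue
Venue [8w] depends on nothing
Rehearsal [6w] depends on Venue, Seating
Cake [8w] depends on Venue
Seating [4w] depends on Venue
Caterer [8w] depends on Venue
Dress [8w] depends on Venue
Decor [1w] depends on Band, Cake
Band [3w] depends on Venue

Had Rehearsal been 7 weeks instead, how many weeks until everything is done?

19

Critical path before the change: Venue→Seating→Rehearsal = 8+4+6 = 18 giving 18 weeks.
Since Rehearsal is critical, the +1 change carries straight to that chain (now 19 weeks).
That remains the longest chain; total 19 weeks.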